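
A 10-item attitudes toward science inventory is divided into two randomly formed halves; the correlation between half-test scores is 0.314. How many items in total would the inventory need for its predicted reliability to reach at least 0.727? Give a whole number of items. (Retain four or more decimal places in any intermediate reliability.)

Corrected full-test reliability: r_full = 2 × 0.314 / (1 + 0.314) ≈ 0.4779
Solve Spearman-Brown for n: n = 0.727(1 − 0.4779) / [0.4779(1 − 0.727)] = 2.9093
Required items = 2.9093 × 10 = 29.09, so 30 items.

30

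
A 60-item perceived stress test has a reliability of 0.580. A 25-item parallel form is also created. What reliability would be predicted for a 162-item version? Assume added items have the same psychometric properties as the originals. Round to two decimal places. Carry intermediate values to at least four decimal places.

0.79

The 25-item form is not needed; work directly from the 60-item form with n = 162/60 = 2.7000.
r_{162} = n·r / (1 + (n − 1)·r) = 1.5660 / 1.9860 ≈ 0.7885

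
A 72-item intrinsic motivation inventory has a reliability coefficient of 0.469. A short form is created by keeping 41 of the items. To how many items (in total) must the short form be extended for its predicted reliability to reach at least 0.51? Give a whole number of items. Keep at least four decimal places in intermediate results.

85

Short-form reliability: n = 41/72 = 0.5694; r_41 = n·r/(1+(n−1)r) ≈ 0.3346
Then solve for n' with r_old = 0.3346, r_target = 0.51: n' = 0.51(1 − 0.3346)/[0.3346(1 − 0.51)] = 2.0698
Items = 2.0698 × 41 ≈ 84.86 → 85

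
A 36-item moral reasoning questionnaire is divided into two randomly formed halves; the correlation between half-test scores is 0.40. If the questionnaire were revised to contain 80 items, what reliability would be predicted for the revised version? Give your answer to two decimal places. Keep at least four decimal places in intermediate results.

Full-test reliability from the split-half r: r_full = 2(0.40)/(1 + 0.40) = 0.5714
Then adjust to 80 items: n = 80/36 = 2.2222
r_new = n·r_full / (1 + (n − 1)·r_full) = 1.2698 / 1.6984 ≈ 0.7476

0.75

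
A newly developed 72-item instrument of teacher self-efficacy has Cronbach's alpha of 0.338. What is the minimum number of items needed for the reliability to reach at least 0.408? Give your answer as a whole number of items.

Spearman-Brown solved for the length factor n:
n = r*(1 − r) / [ r (1 − r*) ]
n = 0.408(1 − 0.338) / [0.338(1 − 0.408)]
  = 0.270096 / 0.200096 = 1.3498
So the test needs 1.3498 × 72 ≈ 97.19 items; rounding up, 98.

98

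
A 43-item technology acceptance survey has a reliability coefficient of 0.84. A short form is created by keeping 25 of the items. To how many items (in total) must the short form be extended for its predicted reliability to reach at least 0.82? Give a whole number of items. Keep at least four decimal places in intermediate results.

38

First, r for the 25-item form: n = 25/43 = 0.5814, so r_25 = 0.5814·0.84/(1 + (0.5814 − 1)·0.84) = 0.7532
Length factor from the short form to reach 0.82: n' = 0.82(1 − 0.7532) / [0.7532(1 − 0.82)] ≈ 1.4927
Total items = 1.4927 × 25 = 37.32, rounded up to 38.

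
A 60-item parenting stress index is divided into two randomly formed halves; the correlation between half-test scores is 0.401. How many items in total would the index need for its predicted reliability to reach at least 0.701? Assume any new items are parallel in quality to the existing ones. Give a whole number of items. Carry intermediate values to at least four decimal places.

106

r_full = 2(0.401)/(1 + 0.401) = 0.5724
n = r_tgt(1 − r_full) / [r_full(1 − r_tgt)] = 0.701 × 0.4276 / (0.5724 × 0.299) ≈ 1.7514
Items = 1.7514 × 60 ≈ 105.08 → 106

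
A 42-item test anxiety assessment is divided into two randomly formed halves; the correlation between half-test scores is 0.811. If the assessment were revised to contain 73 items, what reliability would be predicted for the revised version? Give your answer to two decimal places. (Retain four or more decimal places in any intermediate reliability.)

0.94

Full-test reliability from the split-half r: r_full = 2(0.811)/(1 + 0.811) = 0.8956
Then adjust to 73 items: n = 73/42 = 1.7381
r_new = n·r_full / (1 + (n − 1)·r_full) = 1.5566 / 1.6610 ≈ 0.9371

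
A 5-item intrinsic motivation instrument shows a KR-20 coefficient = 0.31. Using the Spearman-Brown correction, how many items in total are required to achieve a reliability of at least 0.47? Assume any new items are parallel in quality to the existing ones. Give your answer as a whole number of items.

10

n = [0.47 × 0.69] / [0.31 × 0.53]
  = 0.3243 / 0.1643 = 1.9738
So the test needs 1.9738 × 5 ≈ 9.87 items; rounding up, 10.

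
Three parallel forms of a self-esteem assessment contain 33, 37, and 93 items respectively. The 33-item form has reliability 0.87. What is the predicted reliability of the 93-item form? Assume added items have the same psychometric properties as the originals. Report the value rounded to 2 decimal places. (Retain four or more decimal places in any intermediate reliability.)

The 37-item form is not needed; work directly from the 33-item form with n = 93/33 = 2.8182.
r_{93} = n·r / (1 + (n − 1)·r) = 2.4518 / 2.5818 ≈ 0.9496

0.95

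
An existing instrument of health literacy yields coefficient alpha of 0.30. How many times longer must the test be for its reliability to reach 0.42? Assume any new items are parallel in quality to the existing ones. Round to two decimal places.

Invert Spearman-Brown to solve for n:
n = r_target (1 − r_old) / [ r_old (1 − r_target) ]
n = 0.42(1 − 0.30) / [0.30(1 − 0.42)]
  = 0.2940 / 0.1740 = 1.6897

1.69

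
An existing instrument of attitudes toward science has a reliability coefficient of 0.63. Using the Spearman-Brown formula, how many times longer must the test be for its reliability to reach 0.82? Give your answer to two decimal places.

2.68

n = 0.82(1 − 0.63) / [0.63(1 − 0.82)]
  = 0.3034 / 0.1134 = 2.6755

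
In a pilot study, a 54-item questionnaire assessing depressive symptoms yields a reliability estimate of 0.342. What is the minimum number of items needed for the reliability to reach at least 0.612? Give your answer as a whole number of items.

164

Invert Spearman-Brown to solve for n:
n = r_target (1 − r_old) / [ r_old (1 − r_target) ]
n = 0.612(1 − 0.342) / [0.342(1 − 0.612)]
  = 0.402696 / 0.132696 = 3.0347
So the test needs 3.0347 × 54 ≈ 163.87 items; rounding up, 164.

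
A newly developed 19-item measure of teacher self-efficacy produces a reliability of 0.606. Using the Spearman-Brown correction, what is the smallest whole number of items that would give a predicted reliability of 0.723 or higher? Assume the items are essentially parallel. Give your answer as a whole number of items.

33

Invert Spearman-Brown to solve for n:
n = r_target (1 − r_old) / [ r_old (1 − r_target) ]
n = 0.723(1 − 0.606) / [0.606(1 − 0.723)]
n = 0.284862 / 0.167862 ≈ 1.6970
Items needed = n × 19 = 1.6970 × 19 ≈ 32.24 → round up to 33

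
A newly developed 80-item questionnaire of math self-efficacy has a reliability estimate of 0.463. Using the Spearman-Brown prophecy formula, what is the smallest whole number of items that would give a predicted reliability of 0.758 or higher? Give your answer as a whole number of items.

291

Invert Spearman-Brown to solve for n:
n = r*(1 − r) / [ r (1 − r*) ]
n = [0.758 × 0.537] / [0.463 × 0.242]
  = 0.407046 / 0.112046 = 3.6328
So the test needs 3.6328 × 80 ≈ 290.62 items; rounding up, 291.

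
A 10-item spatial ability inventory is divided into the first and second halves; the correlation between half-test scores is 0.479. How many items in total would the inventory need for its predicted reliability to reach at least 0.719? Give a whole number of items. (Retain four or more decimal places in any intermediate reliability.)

14

Corrected full-test reliability: r_full = 2 × 0.479 / (1 + 0.479) ≈ 0.6477
Solve Spearman-Brown for n: n = 0.719(1 − 0.6477) / [0.6477(1 − 0.719)] = 1.3918
Items = 1.3918 × 10 ≈ 13.92 → 14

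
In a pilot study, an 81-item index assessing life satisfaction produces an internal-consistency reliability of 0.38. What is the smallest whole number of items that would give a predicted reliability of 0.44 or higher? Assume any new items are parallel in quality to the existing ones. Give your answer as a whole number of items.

104

Invert Spearman-Brown to solve for n:
n = r*(1 − r) / [ r (1 − r*) ]
n = 0.44 × (1 − 0.38) / [ 0.38 × (1 − 0.44) ]
n = 0.2728 / 0.2128 ≈ 1.2820
1.2820 × 81 = 103.84 → 104 items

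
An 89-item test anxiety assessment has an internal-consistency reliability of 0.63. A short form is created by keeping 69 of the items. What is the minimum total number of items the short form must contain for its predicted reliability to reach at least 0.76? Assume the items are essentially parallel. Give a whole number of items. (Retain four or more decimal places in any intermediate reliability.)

Short-form reliability: n = 69/89 = 0.7753; r_69 = n·r/(1+(n−1)r) ≈ 0.5690
Then solve for n' with r_old = 0.5690, r_target = 0.76: n' = 0.76(1 − 0.5690)/[0.5690(1 − 0.76)] = 2.3987
Items = 2.3987 × 69 ≈ 165.51 → 166

166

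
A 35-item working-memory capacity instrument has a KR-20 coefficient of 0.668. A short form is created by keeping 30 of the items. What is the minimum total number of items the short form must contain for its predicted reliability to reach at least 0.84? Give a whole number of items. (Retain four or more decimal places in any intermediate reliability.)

92

First, r for the 30-item form: n = 30/35 = 0.8571, so r_30 = 0.8571·0.668/(1 + (0.8571 − 1)·0.668) = 0.6330
Then solve for n' with r_old = 0.6330, r_target = 0.84: n' = 0.84(1 − 0.6330)/[0.6330(1 − 0.84)] = 3.0438
Total items = 3.0438 × 30 = 91.31, rounded up to 92.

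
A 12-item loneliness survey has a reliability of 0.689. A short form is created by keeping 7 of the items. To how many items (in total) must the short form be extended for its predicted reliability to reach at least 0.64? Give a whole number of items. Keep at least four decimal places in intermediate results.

Short-form reliability: n = 7/12 = 0.5833; r_7 = n·r/(1+(n−1)r) ≈ 0.5637
Length factor from the short form to reach 0.64: n' = 0.64(1 − 0.5637) / [0.5637(1 − 0.64)] ≈ 1.3760
Items = 1.3760 × 7 ≈ 9.63 → 10

10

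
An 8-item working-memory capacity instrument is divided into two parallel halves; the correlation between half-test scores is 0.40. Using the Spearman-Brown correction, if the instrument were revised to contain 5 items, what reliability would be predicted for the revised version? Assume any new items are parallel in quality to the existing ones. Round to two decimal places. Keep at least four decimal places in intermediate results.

0.45

Spearman-Brown correction (n = 2): r_full = 2·0.40/(1 + 0.40) = 0.5714
Then adjust to 5 items: n = 5/8 = 0.6250
r_new = n·r_full / (1 + (n − 1)·r_full) = 0.3571 / 0.7857 ≈ 0.4545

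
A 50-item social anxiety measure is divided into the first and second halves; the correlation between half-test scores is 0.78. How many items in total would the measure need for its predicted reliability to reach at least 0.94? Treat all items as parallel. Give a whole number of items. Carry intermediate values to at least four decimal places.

Corrected full-test reliability: r_full = 2 × 0.78 / (1 + 0.78) ≈ 0.8764
Solve Spearman-Brown for n: n = 0.94(1 − 0.8764) / [0.8764(1 − 0.94)] = 2.2095
Required items = 2.2095 × 50 = 110.47, so 111 items.

111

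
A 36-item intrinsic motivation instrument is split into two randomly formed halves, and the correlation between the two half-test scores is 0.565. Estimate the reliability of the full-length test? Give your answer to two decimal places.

The full test is twice the length of either half (n = 2).
r_full = 2(0.565) / (1 + 0.565)
r_full = 1.1300 / 1.5650 ≈ 0.7220

0.72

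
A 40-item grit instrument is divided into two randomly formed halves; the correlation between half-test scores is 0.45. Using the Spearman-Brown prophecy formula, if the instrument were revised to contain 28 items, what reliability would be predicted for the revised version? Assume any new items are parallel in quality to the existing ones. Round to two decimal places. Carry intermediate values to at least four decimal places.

Spearman-Brown correction (n = 2): r_full = 2·0.45/(1 + 0.45) = 0.6207
Then adjust to 28 items: n = 28/40 = 0.7000
r_new = n·r_full / (1 + (n − 1)·r_full) = 0.4345 / 0.8138 ≈ 0.5339

0.53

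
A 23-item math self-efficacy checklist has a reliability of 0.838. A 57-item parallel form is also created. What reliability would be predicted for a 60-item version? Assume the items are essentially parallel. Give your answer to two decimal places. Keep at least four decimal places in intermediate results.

0.93

Only the ratio of lengths matters: n = 60/23 = 2.6087
r_{60} = n·r / (1 + (n − 1)·r) = 2.1861 / 2.3481 ≈ 0.9310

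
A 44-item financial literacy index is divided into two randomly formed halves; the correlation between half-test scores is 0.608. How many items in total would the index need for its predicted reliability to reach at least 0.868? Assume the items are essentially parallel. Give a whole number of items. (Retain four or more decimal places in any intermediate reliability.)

94

r_full = 2(0.608)/(1 + 0.608) = 0.7562
n = r_tgt(1 − r_full) / [r_full(1 − r_tgt)] = 0.868 × 0.2438 / (0.7562 × 0.132) ≈ 2.1200
Required items = 2.1200 × 44 = 93.28, so 94 items.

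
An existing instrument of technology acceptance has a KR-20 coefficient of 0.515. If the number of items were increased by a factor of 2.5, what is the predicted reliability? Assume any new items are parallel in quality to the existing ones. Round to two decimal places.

r_new = (2.5 × 0.515) / (1 + (2.5 − 1) × 0.515)
     = 1.2875 / 1.7725 = 0.7264

0.73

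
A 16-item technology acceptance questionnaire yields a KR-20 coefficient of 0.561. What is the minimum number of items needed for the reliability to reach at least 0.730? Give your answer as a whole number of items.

Invert Spearman-Brown to solve for n:
n = r*(1 − r) / [ r (1 − r*) ]
n = [0.730 × 0.439] / [0.561 × 0.270]
n = 0.320470 / 0.151470 ≈ 2.1157
2.1157 × 16 = 33.85 → 34 items

34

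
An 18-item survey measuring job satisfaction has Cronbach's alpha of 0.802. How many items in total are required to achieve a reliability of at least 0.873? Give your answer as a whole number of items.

31

Spearman-Brown solved for the length factor n:
n = r_target (1 − r_old) / [ r_old (1 − r_target) ]
n = 0.873(1 − 0.802) / [0.802(1 − 0.873)]
n = 0.172854 / 0.101854 ≈ 1.6971
Items needed = n × 18 = 1.6971 × 18 ≈ 30.55 → round up to 31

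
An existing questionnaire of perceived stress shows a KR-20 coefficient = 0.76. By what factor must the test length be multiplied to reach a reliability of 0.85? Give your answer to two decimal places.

Spearman-Brown solved for the length factor n:
n = r*(1 − r) / [ r (1 − r*) ]
n = [0.85 × 0.24] / [0.76 × 0.15]
n = 0.2040 / 0.1140 ≈ 1.7895

1.79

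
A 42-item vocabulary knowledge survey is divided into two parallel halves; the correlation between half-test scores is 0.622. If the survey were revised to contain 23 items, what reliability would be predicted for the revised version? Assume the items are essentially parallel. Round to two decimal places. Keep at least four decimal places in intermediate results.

0.64

Full-test reliability from the split-half r: r_full = 2(0.622)/(1 + 0.622) = 0.7670
Length factor from 42 to 23 items: n = 23/42 = 0.5476
r_new = n·r_full / (1 + (n − 1)·r_full) = 0.4200 / 0.6530 ≈ 0.6432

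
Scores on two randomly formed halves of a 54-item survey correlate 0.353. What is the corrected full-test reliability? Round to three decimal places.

0.522

r_full = 2r_hh / (1 + r_hh) = 2 × 0.353 / (1 + 0.353)
r_full = 0.7060 / 1.3530 ≈ 0.5218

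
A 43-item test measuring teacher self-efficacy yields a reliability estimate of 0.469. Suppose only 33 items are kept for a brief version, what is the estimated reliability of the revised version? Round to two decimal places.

Length ratio n = 33/43 = 0.7674
By Spearman-Brown, r_new = n r / (1 + (n − 1) r).
r_new = (0.7674 × 0.469) / (1 + (0.7674 − 1) × 0.469)
     = 0.3599 / 0.8909 = 0.4040

0.40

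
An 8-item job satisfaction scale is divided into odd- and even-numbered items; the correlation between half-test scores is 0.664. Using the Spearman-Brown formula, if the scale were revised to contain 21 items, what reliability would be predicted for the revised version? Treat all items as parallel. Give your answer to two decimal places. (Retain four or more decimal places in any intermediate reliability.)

First correct the split-half correlation to full-test reliability: r_full = 2 × 0.664 / (1 + 0.664) ≈ 0.7981
Then adjust to 21 items: n = 21/8 = 2.6250
r_new = n·r_full / (1 + (n − 1)·r_full) = 2.0950 / 2.2969 ≈ 0.9121

0.91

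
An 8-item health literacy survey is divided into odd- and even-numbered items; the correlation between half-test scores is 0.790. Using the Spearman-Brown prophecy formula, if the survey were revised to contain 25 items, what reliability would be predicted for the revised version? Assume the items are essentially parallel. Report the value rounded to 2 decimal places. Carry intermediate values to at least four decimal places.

0.96

First correct the split-half correlation to full-test reliability: r_full = 2 × 0.790 / (1 + 0.790) ≈ 0.8827
Length factor from 8 to 25 items: n = 25/8 = 3.1250
r_new = n·r_full / (1 + (n − 1)·r_full) = 2.7584 / 2.8757 ≈ 0.9592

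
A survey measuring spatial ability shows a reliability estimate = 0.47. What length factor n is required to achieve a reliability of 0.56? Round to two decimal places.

Invert Spearman-Brown to solve for n:
n = r_target (1 − r_old) / [ r_old (1 − r_target) ]
n = 0.56 × (1 − 0.47) / [ 0.47 × (1 − 0.56) ]
n = 0.2968 / 0.2068 ≈ 1.4352

1.44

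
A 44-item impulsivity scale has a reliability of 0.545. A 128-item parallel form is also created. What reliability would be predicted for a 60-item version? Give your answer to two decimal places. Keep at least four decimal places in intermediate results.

Only the ratio of lengths matters: n = 60/44 = 1.3636
r_{60} = n·r / (1 + (n − 1)·r) = 0.7432 / 1.1982 ≈ 0.6203

0.62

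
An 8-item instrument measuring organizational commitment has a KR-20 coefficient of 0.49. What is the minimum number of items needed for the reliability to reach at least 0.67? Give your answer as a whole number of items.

n = [0.67 × 0.51] / [0.49 × 0.33]
n = 0.3417 / 0.1617 ≈ 2.1132
2.1132 × 8 = 16.91 → 17 items

17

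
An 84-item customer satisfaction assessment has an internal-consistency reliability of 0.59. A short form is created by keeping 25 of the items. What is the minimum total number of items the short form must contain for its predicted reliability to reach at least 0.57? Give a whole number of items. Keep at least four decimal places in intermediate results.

Short-form reliability: n = 25/84 = 0.2976; r_25 = n·r/(1+(n−1)r) ≈ 0.2998
Length factor from the short form to reach 0.57: n' = 0.57(1 − 0.2998) / [0.2998(1 − 0.57)] ≈ 3.0960
Items = 3.0960 × 25 ≈ 77.40 → 78

78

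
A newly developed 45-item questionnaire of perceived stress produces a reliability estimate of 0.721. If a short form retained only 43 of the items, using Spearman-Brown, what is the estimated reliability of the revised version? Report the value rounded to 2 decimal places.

0.71

n = 43/45 = 0.9556
r_new = 0.9556·0.721 / [1 + (0.9556 − 1)·0.721]
     = 0.6890 / 0.9680 = 0.7118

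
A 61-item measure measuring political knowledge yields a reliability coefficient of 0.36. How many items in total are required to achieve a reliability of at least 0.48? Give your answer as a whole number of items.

Rearranging the Spearman-Brown formula for n,
n = r*(1 − r) / [ r (1 − r*) ]
n = 0.48 × (1 − 0.36) / [ 0.36 × (1 − 0.48) ]
n = 0.3072 / 0.1872 ≈ 1.6410
Items needed = n × 61 = 1.6410 × 61 ≈ 100.10 → round up to 101

101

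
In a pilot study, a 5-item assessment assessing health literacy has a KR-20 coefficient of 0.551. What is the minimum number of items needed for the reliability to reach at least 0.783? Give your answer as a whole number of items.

15

Invert Spearman-Brown to solve for n:
n = r*(1 − r) / [ r (1 − r*) ]
n = 0.783 × (1 − 0.551) / [ 0.551 × (1 − 0.783) ]
  = 0.351567 / 0.119567 = 2.9403
2.9403 × 5 = 14.70 → 15 items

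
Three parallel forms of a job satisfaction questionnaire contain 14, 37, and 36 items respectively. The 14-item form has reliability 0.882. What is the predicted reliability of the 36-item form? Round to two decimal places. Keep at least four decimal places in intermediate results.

The 37-item form is not needed; work directly from the 14-item form with n = 36/14 = 2.5714.
r_{36} = n·r / (1 + (n − 1)·r) = 2.2680 / 2.3860 ≈ 0.9505

0.95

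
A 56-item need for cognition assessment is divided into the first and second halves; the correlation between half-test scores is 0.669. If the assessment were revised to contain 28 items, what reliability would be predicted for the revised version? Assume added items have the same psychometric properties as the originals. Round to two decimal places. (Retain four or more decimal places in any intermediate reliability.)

First correct the split-half correlation to full-test reliability: r_full = 2 × 0.669 / (1 + 0.669) ≈ 0.8017
Then adjust to 28 items: n = 28/56 = 0.5000
r_new = n·r_full / (1 + (n − 1)·r_full) = 0.4008 / 0.5992 ≈ 0.6689

0.67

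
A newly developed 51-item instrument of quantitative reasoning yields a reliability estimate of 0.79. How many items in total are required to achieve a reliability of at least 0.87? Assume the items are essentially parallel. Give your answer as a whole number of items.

91

Spearman-Brown solved for the length factor n:
n = r*(1 − r) / [ r (1 − r*) ]
n = 0.87 × (1 − 0.79) / [ 0.79 × (1 − 0.87) ]
  = 0.1827 / 0.1027 = 1.7790
Items needed = n × 51 = 1.7790 × 51 ≈ 90.73 → round up to 91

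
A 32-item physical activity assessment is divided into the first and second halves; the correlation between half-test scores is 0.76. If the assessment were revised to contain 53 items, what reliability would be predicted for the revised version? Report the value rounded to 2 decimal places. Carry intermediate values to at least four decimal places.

Full-test reliability from the split-half r: r_full = 2(0.76)/(1 + 0.76) = 0.8636
Then adjust to 53 items: n = 53/32 = 1.6562
r_new = n·r_full / (1 + (n − 1)·r_full) = 1.4303 / 1.5667 ≈ 0.9129

0.91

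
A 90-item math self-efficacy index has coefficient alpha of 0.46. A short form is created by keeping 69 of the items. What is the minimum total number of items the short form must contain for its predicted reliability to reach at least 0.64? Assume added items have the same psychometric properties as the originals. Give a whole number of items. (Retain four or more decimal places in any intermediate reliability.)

First, r for the 69-item form: n = 69/90 = 0.7667, so r_69 = 0.7667·0.46/(1 + (0.7667 − 1)·0.46) = 0.3951
Length factor from the short form to reach 0.64: n' = 0.64(1 − 0.3951) / [0.3951(1 − 0.64)] ≈ 2.7218
Total items = 2.7218 × 69 = 187.80, rounded up to 188.

188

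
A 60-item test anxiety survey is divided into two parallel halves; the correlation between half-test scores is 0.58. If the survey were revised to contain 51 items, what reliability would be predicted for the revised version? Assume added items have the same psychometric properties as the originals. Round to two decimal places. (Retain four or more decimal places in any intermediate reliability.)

0.70

Full-test reliability from the split-half r: r_full = 2(0.58)/(1 + 0.58) = 0.7342
Length factor from 60 to 51 items: n = 51/60 = 0.8500
r_new = n·r_full / (1 + (n − 1)·r_full) = 0.6241 / 0.8899 ≈ 0.7013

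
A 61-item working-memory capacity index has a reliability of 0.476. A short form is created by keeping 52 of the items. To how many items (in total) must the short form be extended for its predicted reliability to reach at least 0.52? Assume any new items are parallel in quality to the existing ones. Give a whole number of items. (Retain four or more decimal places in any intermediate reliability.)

Short-form reliability: n = 52/61 = 0.8525; r_52 = n·r/(1+(n−1)r) ≈ 0.4364
Length factor from the short form to reach 0.52: n' = 0.52(1 − 0.4364) / [0.4364(1 − 0.52)] ≈ 1.3991
Total items = 1.3991 × 52 = 72.75, rounded up to 73.

73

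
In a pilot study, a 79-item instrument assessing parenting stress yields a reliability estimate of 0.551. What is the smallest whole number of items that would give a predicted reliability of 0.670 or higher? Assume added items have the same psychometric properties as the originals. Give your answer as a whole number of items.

Invert Spearman-Brown to solve for n:
n = r_target (1 − r_old) / [ r_old (1 − r_target) ]
n = 0.670 × (1 − 0.551) / [ 0.551 × (1 − 0.670) ]
n = 0.300830 / 0.181830 ≈ 1.6545
So the test needs 1.6545 × 79 ≈ 130.71 items; rounding up, 131.

131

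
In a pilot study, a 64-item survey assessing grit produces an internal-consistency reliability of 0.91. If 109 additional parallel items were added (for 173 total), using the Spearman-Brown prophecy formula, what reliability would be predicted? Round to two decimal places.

0.96

n = 173/64 = 2.7031
Spearman-Brown: r_new = n·r / (1 + (n − 1)·r)
r_new = (2.7031 × 0.91) / (1 + (2.7031 − 1) × 0.91)
r_new = 2.4598 / 2.5498 ≈ 0.9647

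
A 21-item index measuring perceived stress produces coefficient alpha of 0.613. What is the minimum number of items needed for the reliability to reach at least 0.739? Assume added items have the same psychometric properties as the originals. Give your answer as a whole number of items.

Invert Spearman-Brown to solve for n:
n = r_target (1 − r_old) / [ r_old (1 − r_target) ]
n = [0.739 × 0.387] / [0.613 × 0.261]
  = 0.285993 / 0.159993 = 1.7875
Items needed = n × 21 = 1.7875 × 21 ≈ 37.54 → round up to 38

38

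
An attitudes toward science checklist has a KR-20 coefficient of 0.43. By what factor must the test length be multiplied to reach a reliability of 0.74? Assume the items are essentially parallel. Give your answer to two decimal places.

3.77

n = 0.74(1 − 0.43) / [0.43(1 − 0.74)]
  = 0.4218 / 0.1118 = 3.7728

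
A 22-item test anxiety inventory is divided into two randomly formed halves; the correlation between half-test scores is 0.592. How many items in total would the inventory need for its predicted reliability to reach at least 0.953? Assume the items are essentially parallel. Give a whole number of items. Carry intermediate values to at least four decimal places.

154

Corrected full-test reliability: r_full = 2 × 0.592 / (1 + 0.592) ≈ 0.7437
n = r_tgt(1 − r_full) / [r_full(1 − r_tgt)] = 0.953 × 0.2563 / (0.7437 × 0.047) ≈ 6.9879
Items = 6.9879 × 22 ≈ 153.73 → 154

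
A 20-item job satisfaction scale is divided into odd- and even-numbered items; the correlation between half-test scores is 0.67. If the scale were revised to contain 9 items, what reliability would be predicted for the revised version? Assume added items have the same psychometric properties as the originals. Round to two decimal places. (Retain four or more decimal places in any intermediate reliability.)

0.65

Full-test reliability from the split-half r: r_full = 2(0.67)/(1 + 0.67) = 0.8024
Length factor from 20 to 9 items: n = 9/20 = 0.4500
r_new = n·r_full / (1 + (n − 1)·r_full) = 0.3611 / 0.5587 ≈ 0.6463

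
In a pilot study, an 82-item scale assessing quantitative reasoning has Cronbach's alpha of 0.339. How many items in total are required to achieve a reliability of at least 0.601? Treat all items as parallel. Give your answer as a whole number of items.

241

Spearman-Brown solved for the length factor n:
n = r_target (1 − r_old) / [ r_old (1 − r_target) ]
n = [0.601 × 0.661] / [0.339 × 0.399]
  = 0.397261 / 0.135261 = 2.9370
2.9370 × 82 = 240.83 → 241 items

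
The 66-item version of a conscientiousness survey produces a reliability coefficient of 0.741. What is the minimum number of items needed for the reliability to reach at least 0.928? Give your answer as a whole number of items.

n = 0.928(1 − 0.741) / [0.741(1 − 0.928)]
n = 0.240352 / 0.053352 ≈ 4.5050
So the test needs 4.5050 × 66 ≈ 297.33 items; rounding up, 298.

298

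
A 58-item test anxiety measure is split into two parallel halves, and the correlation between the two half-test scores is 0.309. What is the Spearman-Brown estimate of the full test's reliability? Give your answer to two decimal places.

0.47

Apply the Spearman-Brown correction with n = 2:
r_full = 2(0.309) / (1 + 0.309)
       = 0.6180 / 1.3090 = 0.4721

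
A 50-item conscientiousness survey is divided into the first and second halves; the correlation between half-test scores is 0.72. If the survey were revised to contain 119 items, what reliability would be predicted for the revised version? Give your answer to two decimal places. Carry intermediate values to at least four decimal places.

0.92

Spearman-Brown correction (n = 2): r_full = 2·0.72/(1 + 0.72) = 0.8372
Length factor from 50 to 119 items: n = 119/50 = 2.3800
r_new = n·r_full / (1 + (n − 1)·r_full) = 1.9925 / 2.1553 ≈ 0.9245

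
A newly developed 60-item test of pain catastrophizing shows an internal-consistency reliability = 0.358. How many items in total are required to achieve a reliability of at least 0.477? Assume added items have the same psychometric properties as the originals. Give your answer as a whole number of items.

Spearman-Brown solved for the length factor n:
n = r*(1 − r) / [ r (1 − r*) ]
n = 0.477(1 − 0.358) / [0.358(1 − 0.477)]
  = 0.306234 / 0.187234 = 1.6356
So the test needs 1.6356 × 60 ≈ 98.14 items; rounding up, 99.

99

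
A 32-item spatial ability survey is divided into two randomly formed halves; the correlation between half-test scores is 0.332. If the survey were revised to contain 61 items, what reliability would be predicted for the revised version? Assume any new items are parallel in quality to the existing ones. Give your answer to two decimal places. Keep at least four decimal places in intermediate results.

Spearman-Brown correction (n = 2): r_full = 2·0.332/(1 + 0.332) = 0.4985
Length factor from 32 to 61 items: n = 61/32 = 1.9062
r_new = n·r_full / (1 + (n − 1)·r_full) = 0.9502 / 1.4517 ≈ 0.6545

0.65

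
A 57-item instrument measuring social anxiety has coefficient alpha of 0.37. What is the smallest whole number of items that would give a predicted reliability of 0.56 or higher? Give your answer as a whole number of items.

Invert Spearman-Brown to solve for n:
n = r_target (1 − r_old) / [ r_old (1 − r_target) ]
n = [0.56 × 0.63] / [0.37 × 0.44]
n = 0.3528 / 0.1628 ≈ 2.1671
2.1671 × 57 = 123.52 → 124 items

124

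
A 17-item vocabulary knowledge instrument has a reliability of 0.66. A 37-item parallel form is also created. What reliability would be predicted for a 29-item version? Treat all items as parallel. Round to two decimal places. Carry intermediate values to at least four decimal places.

Only the ratio of lengths matters: n = 29/17 = 1.7059
r_{29} = n·r / (1 + (n − 1)·r) = 1.1259 / 1.4659 ≈ 0.7681

0.77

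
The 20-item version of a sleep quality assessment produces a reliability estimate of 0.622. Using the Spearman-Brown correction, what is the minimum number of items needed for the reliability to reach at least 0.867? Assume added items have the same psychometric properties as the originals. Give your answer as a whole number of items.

n = 0.867 × (1 − 0.622) / [ 0.622 × (1 − 0.867) ]
  = 0.327726 / 0.082726 = 3.9616
Items needed = n × 20 = 3.9616 × 20 ≈ 79.23 → round up to 80

80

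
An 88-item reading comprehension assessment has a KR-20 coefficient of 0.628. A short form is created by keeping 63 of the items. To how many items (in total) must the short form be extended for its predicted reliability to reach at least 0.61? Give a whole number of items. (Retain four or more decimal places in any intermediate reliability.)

First, r for the 63-item form: n = 63/88 = 0.7159, so r_63 = 0.7159·0.628/(1 + (0.7159 − 1)·0.628) = 0.5472
Length factor from the short form to reach 0.61: n' = 0.61(1 − 0.5472) / [0.5472(1 − 0.61)] ≈ 1.2943
Items = 1.2943 × 63 ≈ 81.54 → 82

82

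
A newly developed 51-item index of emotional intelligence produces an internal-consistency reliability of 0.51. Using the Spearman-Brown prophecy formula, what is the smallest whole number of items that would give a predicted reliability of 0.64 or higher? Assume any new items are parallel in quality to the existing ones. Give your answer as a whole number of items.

n = [0.64 × 0.49] / [0.51 × 0.36]
n = 0.3136 / 0.1836 ≈ 1.7081
1.7081 × 51 = 87.11 → 88 items

88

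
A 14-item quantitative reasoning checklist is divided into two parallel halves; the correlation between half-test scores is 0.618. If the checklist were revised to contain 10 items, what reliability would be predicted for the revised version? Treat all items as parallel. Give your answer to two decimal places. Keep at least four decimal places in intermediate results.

First correct the split-half correlation to full-test reliability: r_full = 2 × 0.618 / (1 + 0.618) ≈ 0.7639
Length factor from 14 to 10 items: n = 10/14 = 0.7143
r_new = n·r_full / (1 + (n − 1)·r_full) = 0.5457 / 0.7818 ≈ 0.6980

0.70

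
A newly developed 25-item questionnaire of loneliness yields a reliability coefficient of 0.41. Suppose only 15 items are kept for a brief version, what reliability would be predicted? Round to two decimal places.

The new length is 15/25 = 0.6 times the old.
Apply the Spearman-Brown prophecy formula, r' = nr / [1 + (n − 1)r]:
r_new = 0.6·0.41 / [1 + (0.6 − 1)·0.41]
     = 0.2460 / 0.8360 = 0.2943

0.29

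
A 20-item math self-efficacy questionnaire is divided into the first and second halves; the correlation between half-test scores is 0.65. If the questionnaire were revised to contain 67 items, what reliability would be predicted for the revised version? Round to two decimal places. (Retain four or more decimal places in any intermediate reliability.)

0.93

Full-test reliability from the split-half r: r_full = 2(0.65)/(1 + 0.65) = 0.7879
Then adjust to 67 items: n = 67/20 = 3.3500
r_new = n·r_full / (1 + (n − 1)·r_full) = 2.6395 / 2.8516 ≈ 0.9256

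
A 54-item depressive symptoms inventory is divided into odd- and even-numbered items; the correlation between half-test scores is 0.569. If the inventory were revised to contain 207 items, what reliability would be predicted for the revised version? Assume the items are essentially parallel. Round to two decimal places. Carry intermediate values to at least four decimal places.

Spearman-Brown correction (n = 2): r_full = 2·0.569/(1 + 0.569) = 0.7253
Then adjust to 207 items: n = 207/54 = 3.8333
r_new = n·r_full / (1 + (n − 1)·r_full) = 2.7803 / 3.0550 ≈ 0.9101

0.91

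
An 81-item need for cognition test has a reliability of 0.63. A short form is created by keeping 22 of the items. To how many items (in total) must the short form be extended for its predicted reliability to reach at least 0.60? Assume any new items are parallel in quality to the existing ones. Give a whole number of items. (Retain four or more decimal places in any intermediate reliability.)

72

First, r for the 22-item form: n = 22/81 = 0.2716, so r_22 = 0.2716·0.63/(1 + (0.2716 − 1)·0.63) = 0.3162
Length factor from the short form to reach 0.60: n' = 0.60(1 − 0.3162) / [0.3162(1 − 0.60)] ≈ 3.2438
Items = 3.2438 × 22 ≈ 71.36 → 72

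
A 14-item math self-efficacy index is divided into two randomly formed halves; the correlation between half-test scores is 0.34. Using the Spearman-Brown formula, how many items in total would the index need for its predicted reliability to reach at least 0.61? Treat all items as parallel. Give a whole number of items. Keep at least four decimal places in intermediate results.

Corrected full-test reliability: r_full = 2 × 0.34 / (1 + 0.34) ≈ 0.5075
Solve Spearman-Brown for n: n = 0.61(1 − 0.5075) / [0.5075(1 − 0.61)] = 1.5179
Items = 1.5179 × 14 ≈ 21.25 → 22

22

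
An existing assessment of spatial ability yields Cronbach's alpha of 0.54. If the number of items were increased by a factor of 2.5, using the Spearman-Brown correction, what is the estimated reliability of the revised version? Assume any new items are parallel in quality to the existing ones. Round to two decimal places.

0.75

Spearman-Brown: r_new = n·r / (1 + (n − 1)·r)
r_new = (2.5 × 0.54) / (1 + (2.5 − 1) × 0.54)
r_new = 1.3500 / 1.8100 ≈ 0.7459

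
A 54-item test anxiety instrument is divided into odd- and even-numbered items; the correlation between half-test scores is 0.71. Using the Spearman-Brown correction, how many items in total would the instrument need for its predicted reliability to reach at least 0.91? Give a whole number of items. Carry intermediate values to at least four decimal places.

r_full = 2(0.71)/(1 + 0.71) = 0.8304
Solve Spearman-Brown for n: n = 0.91(1 − 0.8304) / [0.8304(1 − 0.91)] = 2.0651
Items = 2.0651 × 54 ≈ 111.52 → 112

112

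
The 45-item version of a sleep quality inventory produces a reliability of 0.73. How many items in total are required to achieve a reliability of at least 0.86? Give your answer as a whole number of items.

103

n = 0.86(1 − 0.73) / [0.73(1 − 0.86)]
n = 0.2322 / 0.1022 ≈ 2.2720
Items needed = n × 45 = 2.2720 × 45 ≈ 102.24 → round up to 103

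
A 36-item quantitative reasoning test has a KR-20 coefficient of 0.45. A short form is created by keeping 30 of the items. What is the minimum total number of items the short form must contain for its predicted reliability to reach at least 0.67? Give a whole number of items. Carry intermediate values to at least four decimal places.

90

First, r for the 30-item form: n = 30/36 = 0.8333, so r_30 = 0.8333·0.45/(1 + (0.8333 − 1)·0.45) = 0.4054
Length factor from the short form to reach 0.67: n' = 0.67(1 − 0.4054) / [0.4054(1 − 0.67)] ≈ 2.9778
Items = 2.9778 × 30 ≈ 89.33 → 90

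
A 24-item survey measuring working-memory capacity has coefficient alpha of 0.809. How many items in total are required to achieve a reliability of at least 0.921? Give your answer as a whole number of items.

67

Spearman-Brown solved for the length factor n:
n = r*(1 − r) / [ r (1 − r*) ]
n = 0.921(1 − 0.809) / [0.809(1 − 0.921)]
  = 0.175911 / 0.063911 = 2.7524
Items needed = n × 24 = 2.7524 × 24 ≈ 66.06 → round up to 67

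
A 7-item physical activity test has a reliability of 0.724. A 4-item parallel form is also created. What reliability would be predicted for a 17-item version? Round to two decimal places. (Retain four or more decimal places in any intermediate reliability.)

Only the ratio of lengths matters: n = 17/7 = 2.4286
r_{17} = n·r / (1 + (n − 1)·r) = 1.7583 / 2.0343 ≈ 0.8643

0.86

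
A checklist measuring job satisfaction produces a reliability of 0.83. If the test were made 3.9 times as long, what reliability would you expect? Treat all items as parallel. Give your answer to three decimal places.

r_new = 3.9·0.83 / [1 + (3.9 − 1)·0.83]
r_new = 3.2370 / 3.4070 ≈ 0.9501

0.950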